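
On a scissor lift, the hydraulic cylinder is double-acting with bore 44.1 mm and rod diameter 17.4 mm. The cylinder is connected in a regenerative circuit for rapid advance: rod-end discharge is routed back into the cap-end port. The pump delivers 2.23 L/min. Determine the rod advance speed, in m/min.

In regeneration the rod-end outflow joins the pump flow into the cap end, so the net volume the pump must supply per unit advance equals the rod cross-section area.
Rod cross-section A_rod = π/4 × (17.4 mm)² = 237.8 mm^2
v = Q_pump / A_rod

v ≈ 9.38 m/min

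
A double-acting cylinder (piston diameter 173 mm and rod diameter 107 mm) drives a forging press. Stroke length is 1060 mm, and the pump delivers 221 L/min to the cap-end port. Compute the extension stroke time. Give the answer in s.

t ≈ 6.76 s

Cap-side area A_cap = π/4 × (173 mm)² = 23510 mm^2
Swept volume V = A × L; t = V / Q = A·L / Q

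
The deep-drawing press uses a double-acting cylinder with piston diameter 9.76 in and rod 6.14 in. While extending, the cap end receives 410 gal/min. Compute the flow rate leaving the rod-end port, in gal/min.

Cap-side area A_cap = π/4 × (9.76 in)² = 74.82 in^2
Rod-side annular area A_ann = π/4 × (9.76² − 6.14²) = 45.21 in^2
Piston speed v = Q_in/A_cap; rod-end outflow Q_out = v × A_ann = Q_in × A_ann/A_cap.

Q_out ≈ 248 gal/min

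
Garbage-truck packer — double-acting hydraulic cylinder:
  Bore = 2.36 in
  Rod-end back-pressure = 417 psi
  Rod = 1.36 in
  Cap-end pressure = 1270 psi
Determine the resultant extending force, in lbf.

Cap-side area A_cap = π/4 × (2.36 in)² = 4.374 in^2
Rod-side annular area A_ann = π/4 × (2.36² − 1.36²) = 2.922 in^2
Net thrust = P_cap·A_cap − P_rod·A_ann = 5555 lbf − 1218 lbf

F ≈ 4340 lbf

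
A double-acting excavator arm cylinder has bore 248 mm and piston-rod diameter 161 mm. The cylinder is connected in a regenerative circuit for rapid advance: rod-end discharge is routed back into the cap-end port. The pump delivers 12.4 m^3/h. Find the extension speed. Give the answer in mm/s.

v ≈ 169 mm/s

In regeneration the rod-end outflow joins the pump flow into the cap end, so the net volume the pump must supply per unit advance equals the rod cross-section area.
Rod cross-section A_rod = π/4 × (161 mm)² = 20360 mm^2
v = Q_pump / A_rod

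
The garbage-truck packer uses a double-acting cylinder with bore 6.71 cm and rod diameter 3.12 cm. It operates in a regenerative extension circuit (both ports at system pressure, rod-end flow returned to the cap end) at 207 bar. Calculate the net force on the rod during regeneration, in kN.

With equal pressure on both faces, forces on the annular region cancel; the net push is pressure × rod cross-section.
Rod cross-section A_rod = π/4 × (3.12 cm)² = 7.645 cm^2
F = P × A_rod

F ≈ 15.8 kN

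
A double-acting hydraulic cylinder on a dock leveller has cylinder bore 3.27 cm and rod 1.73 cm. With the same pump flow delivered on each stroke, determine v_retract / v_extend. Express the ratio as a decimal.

v_ret/v_ext ≈ 1.39

Cap-side area A_cap = π/4 × (3.27 cm)² = 8.398 cm^2
Rod-side annular area A_ann = π/4 × (3.27² − 1.73²) = 6.048 cm^2
For equal Q, v ∝ 1/A, so v_ret/v_ext = A_cap/A_ann.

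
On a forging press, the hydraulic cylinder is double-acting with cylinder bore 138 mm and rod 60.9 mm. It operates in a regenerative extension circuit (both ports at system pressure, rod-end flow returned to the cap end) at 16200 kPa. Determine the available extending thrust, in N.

With equal pressure on both faces, forces on the annular region cancel; the net push is pressure × rod cross-section.
Rod cross-section A_rod = π/4 × (60.9 mm)² = 2913 mm^2
F = P × A_rod

F ≈ 47200 N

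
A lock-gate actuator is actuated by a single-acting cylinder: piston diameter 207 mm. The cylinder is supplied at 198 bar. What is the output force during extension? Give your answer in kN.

F ≈ 666 kN

Cap-side area A_cap = π/4 × (207 mm)² = 33650 mm^2
F = P × A_cap = 198 bar × A_cap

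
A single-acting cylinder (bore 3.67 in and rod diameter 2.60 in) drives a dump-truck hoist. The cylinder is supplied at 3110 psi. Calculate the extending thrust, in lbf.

F ≈ 32900 lbf

Cap-side area A_cap = π/4 × (3.67 in)² = 10.58 in^2
F = P × A_cap = 3110 psi × A_cap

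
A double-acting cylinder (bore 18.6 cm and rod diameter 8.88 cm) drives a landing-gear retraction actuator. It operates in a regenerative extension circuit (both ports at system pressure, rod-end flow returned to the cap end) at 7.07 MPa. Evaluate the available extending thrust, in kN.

F ≈ 43.8 kN

With equal pressure on both faces, forces on the annular region cancel; the net push is pressure × rod cross-section.
Rod cross-section A_rod = π/4 × (8.88 cm)² = 61.93 cm^2
F = P × A_rod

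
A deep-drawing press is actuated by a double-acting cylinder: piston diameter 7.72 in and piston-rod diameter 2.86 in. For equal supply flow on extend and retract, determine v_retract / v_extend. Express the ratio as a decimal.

v_ret/v_ext ≈ 1.16

Cap-side area A_cap = π/4 × (7.72 in)² = 46.81 in^2
Rod-side annular area A_ann = π/4 × (7.72² − 2.86²) = 40.38 in^2
For equal Q, v ∝ 1/A, so v_ret/v_ext = A_cap/A_ann.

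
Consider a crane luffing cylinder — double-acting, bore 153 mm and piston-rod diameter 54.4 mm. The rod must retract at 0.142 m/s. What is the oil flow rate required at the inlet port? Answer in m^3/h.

Q ≈ 8.21 m^3/h

Rod-side annular area A_ann = π/4 × (153² − 54.4²) = 16060 mm^2
Q = A × v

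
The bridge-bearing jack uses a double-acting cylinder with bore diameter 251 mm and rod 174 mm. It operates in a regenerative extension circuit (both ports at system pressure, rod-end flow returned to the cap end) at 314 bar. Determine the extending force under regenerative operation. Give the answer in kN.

F ≈ 747 kN

With equal pressure on both faces, forces on the annular region cancel; the net push is pressure × rod cross-section.
Rod cross-section A_rod = π/4 × (174 mm)² = 23780 mm^2
F = P × A_rod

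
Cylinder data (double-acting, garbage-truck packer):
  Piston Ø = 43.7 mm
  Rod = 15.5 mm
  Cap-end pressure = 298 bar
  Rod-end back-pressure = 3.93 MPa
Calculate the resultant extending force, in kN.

Cap-side area A_cap = π/4 × (43.7 mm)² = 1500 mm^2
Rod-side annular area A_ann = π/4 × (43.7² − 15.5²) = 1311 mm^2
Net thrust = P_cap·A_cap − P_rod·A_ann = 44.70 kN − 5.153 kN

F ≈ 39.5 kN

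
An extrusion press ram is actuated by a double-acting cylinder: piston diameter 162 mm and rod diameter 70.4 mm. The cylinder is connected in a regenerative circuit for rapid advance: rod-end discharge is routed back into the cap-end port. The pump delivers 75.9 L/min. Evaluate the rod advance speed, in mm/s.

In regeneration the rod-end outflow joins the pump flow into the cap end, so the net volume the pump must supply per unit advance equals the rod cross-section area.
Rod cross-section A_rod = π/4 × (70.4 mm)² = 3893 mm^2
v = Q_pump / A_rod

v ≈ 325 mm/s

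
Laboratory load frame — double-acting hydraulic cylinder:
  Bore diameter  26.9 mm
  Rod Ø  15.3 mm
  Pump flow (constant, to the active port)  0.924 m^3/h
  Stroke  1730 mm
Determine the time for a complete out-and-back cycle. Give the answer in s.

t ≈ 6.42 s

Cap-side area A_cap = π/4 × (26.9 mm)² = 568.3 mm^2
Rod-side annular area A_ann = π/4 × (26.9² − 15.3²) = 384.5 mm^2
t_ext = A_cap·L/Q = 3.831 s
t_ret = A_ann·L/Q = 2.591 s
t_cycle = t_ext + t_ret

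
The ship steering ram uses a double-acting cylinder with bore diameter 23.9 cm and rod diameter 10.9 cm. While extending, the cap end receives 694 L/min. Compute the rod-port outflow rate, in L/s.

Q_out ≈ 9.16 L/s

Cap-side area A_cap = π/4 × (23.9 cm)² = 448.6 cm^2
Rod-side annular area A_ann = π/4 × (23.9² − 10.9²) = 355.3 cm^2
Piston speed v = Q_in/A_cap; rod-end outflow Q_out = v × A_ann = Q_in × A_ann/A_cap.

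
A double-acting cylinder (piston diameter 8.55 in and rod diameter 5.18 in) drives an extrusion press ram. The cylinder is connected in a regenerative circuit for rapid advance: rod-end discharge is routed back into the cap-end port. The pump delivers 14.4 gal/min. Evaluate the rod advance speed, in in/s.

In regeneration the rod-end outflow joins the pump flow into the cap end, so the net volume the pump must supply per unit advance equals the rod cross-section area.
Rod cross-section A_rod = π/4 × (5.18 in)² = 21.07 in^2
v = Q_pump / A_rod

v ≈ 2.63 in/s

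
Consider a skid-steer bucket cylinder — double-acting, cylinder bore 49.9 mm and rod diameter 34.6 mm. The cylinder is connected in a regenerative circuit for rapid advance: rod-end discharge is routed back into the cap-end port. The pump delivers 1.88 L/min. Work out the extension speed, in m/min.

v ≈ 2.00 m/min

In regeneration the rod-end outflow joins the pump flow into the cap end, so the net volume the pump must supply per unit advance equals the rod cross-section area.
Rod cross-section A_rod = π/4 × (34.6 mm)² = 940.2 mm^2
v = Q_pump / A_rod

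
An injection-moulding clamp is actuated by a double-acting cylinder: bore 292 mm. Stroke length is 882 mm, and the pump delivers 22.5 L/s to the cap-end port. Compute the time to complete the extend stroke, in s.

t ≈ 2.63 s

Cap-side area A_cap = π/4 × (292 mm)² = 66970 mm^2
Swept volume V = A × L; t = V / Q = A·L / Q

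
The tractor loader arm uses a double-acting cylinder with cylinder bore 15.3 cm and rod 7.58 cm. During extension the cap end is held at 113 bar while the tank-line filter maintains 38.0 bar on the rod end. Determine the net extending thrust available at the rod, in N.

Cap-side area A_cap = π/4 × (15.3 cm)² = 183.9 cm^2
Rod-side annular area A_ann = π/4 × (15.3² − 7.58²) = 138.7 cm^2
Net thrust = P_cap·A_cap − P_rod·A_ann = 2.078e5 N − 52720 N

F ≈ 1.55e5 N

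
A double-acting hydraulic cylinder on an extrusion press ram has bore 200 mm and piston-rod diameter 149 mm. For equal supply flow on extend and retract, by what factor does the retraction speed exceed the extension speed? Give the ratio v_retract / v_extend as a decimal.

v_ret/v_ext ≈ 2.25

Cap-side area A_cap = π/4 × (200 mm)² = 31420 mm^2
Rod-side annular area A_ann = π/4 × (200² − 149²) = 13980 mm^2
For equal Q, v ∝ 1/A, so v_ret/v_ext = A_cap/A_ann.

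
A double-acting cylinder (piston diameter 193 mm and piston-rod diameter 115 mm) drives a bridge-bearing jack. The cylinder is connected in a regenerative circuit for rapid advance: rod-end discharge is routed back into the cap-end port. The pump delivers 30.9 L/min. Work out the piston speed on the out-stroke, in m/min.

In regeneration the rod-end outflow joins the pump flow into the cap end, so the net volume the pump must supply per unit advance equals the rod cross-section area.
Rod cross-section A_rod = π/4 × (115 mm)² = 10390 mm^2
v = Q_pump / A_rod

v ≈ 2.97 m/min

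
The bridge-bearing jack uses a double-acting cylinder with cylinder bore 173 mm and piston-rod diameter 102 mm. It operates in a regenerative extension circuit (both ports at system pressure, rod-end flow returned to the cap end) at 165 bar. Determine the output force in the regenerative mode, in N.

F ≈ 1.35e5 N

With equal pressure on both faces, forces on the annular region cancel; the net push is pressure × rod cross-section.
Rod cross-section A_rod = π/4 × (102 mm)² = 8171 mm^2
F = P × A_rod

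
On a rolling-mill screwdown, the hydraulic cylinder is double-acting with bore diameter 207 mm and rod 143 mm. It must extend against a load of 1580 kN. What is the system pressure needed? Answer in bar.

P ≈ 469 bar

Cap-side area A_cap = π/4 × (207 mm)² = 33650 mm^2
P = F / A = 1580 kN / A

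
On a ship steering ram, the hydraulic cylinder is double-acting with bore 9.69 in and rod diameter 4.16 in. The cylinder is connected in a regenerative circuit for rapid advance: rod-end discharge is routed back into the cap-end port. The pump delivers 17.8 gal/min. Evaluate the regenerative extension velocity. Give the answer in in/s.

In regeneration the rod-end outflow joins the pump flow into the cap end, so the net volume the pump must supply per unit advance equals the rod cross-section area.
Rod cross-section A_rod = π/4 × (4.16 in)² = 13.59 in^2
v = Q_pump / A_rod

v ≈ 5.04 in/s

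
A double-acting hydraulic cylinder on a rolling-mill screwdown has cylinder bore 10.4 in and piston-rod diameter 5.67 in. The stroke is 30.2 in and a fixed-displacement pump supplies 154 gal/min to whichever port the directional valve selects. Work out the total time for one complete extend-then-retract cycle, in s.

t ≈ 7.37 s

Cap-side area A_cap = π/4 × (10.4 in)² = 84.95 in^2
Rod-side annular area A_ann = π/4 × (10.4² − 5.67²) = 59.70 in^2
t_ext = A_cap·L/Q = 4.327 s
t_ret = A_ann·L/Q = 3.041 s
t_cycle = t_ext + t_ret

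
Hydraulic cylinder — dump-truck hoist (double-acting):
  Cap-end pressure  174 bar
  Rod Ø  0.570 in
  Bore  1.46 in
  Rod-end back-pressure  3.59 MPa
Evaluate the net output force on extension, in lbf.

Cap-side area A_cap = π/4 × (1.46 in)² = 1.674 in^2
Rod-side annular area A_ann = π/4 × (1.46² − 0.570²) = 1.419 in^2
Net thrust = P_cap·A_cap − P_rod·A_ann = 4225 lbf − 738.8 lbf

F ≈ 3490 lbf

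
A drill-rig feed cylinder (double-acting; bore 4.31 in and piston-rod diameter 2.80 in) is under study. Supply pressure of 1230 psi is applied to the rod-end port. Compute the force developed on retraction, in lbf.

Rod-side annular area A_ann = π/4 × (4.31² − 2.80²) = 8.432 in^2
On retraction the pressure acts on the annular area (bore minus rod).
F = P × A_ann

F ≈ 10400 lbf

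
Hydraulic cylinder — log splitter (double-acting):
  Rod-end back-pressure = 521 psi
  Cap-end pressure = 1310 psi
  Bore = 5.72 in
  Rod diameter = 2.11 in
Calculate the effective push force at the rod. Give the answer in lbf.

F ≈ 22100 lbf

Cap-side area A_cap = π/4 × (5.72 in)² = 25.70 in^2
Rod-side annular area A_ann = π/4 × (5.72² − 2.11²) = 22.20 in^2
Net thrust = P_cap·A_cap − P_rod·A_ann = 33660 lbf − 11570 lbf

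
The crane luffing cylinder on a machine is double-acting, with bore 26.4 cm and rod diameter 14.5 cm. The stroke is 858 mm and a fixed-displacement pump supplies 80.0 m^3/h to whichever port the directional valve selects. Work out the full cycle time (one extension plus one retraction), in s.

t ≈ 3.59 s

Cap-side area A_cap = π/4 × (26.4 cm)² = 547.4 cm^2
Rod-side annular area A_ann = π/4 × (26.4² − 14.5²) = 382.3 cm^2
t_ext = A_cap·L/Q = 2.113 s
t_ret = A_ann·L/Q = 1.476 s
t_cycle = t_ext + t_ret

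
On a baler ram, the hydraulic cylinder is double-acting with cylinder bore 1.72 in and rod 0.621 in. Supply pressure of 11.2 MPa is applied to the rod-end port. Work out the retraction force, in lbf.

F ≈ 3280 lbf

Rod-side annular area A_ann = π/4 × (1.72² − 0.621²) = 2.021 in^2
On retraction the pressure acts on the annular area (bore minus rod).
F = P × A_ann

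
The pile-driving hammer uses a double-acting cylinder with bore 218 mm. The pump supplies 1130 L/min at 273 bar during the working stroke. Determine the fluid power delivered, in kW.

Hydraulic power = P × Q

W ≈ 514 kW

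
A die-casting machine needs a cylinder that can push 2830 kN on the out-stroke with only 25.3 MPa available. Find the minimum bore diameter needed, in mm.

D ≈ 377 mm

Extension force acts on the full piston face: F = P × (π/4)D².
D = √(4F / (πP)) = √(4 × 2830 kN / (π × 25.3 MPa))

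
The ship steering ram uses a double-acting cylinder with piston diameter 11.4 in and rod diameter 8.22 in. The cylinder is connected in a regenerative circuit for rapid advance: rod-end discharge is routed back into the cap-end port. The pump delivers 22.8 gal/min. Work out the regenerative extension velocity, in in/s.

In regeneration the rod-end outflow joins the pump flow into the cap end, so the net volume the pump must supply per unit advance equals the rod cross-section area.
Rod cross-section A_rod = π/4 × (8.22 in)² = 53.07 in^2
v = Q_pump / A_rod

v ≈ 1.65 in/s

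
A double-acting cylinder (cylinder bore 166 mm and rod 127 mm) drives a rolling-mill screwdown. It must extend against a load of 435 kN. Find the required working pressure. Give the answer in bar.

P ≈ 201 bar

Cap-side area A_cap = π/4 × (166 mm)² = 21640 mm^2
P = F / A = 435 kN / A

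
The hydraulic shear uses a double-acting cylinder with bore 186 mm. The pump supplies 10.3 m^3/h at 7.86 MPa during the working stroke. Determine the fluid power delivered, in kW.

W ≈ 22.5 kW

Hydraulic power = P × Q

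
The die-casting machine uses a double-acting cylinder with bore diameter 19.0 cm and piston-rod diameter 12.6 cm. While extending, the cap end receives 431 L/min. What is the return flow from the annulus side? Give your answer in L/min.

Q_out ≈ 241 L/min

Cap-side area A_cap = π/4 × (19.0 cm)² = 283.5 cm^2
Rod-side annular area A_ann = π/4 × (19.0² − 12.6²) = 158.8 cm^2
Piston speed v = Q_in/A_cap; rod-end outflow Q_out = v × A_ann = Q_in × A_ann/A_cap.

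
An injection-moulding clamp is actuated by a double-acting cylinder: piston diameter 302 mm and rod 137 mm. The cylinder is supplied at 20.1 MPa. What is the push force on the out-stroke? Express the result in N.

F ≈ 1.44e6 N

Cap-side area A_cap = π/4 × (302 mm)² = 71630 mm^2
F = P × A_cap = 20.1 MPa × A_cap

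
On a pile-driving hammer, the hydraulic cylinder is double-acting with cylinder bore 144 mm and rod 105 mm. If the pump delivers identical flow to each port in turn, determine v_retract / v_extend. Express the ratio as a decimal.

v_ret/v_ext ≈ 2.14

Cap-side area A_cap = π/4 × (144 mm)² = 16290 mm^2
Rod-side annular area A_ann = π/4 × (144² − 105²) = 7627 mm^2
For equal Q, v ∝ 1/A, so v_ret/v_ext = A_cap/A_ann.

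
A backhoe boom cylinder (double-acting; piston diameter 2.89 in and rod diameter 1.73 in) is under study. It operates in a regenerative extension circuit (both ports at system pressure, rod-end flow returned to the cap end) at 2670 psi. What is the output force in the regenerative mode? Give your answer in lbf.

F ≈ 6280 lbf

With equal pressure on both faces, forces on the annular region cancel; the net push is pressure × rod cross-section.
Rod cross-section A_rod = π/4 × (1.73 in)² = 2.351 in^2
F = P × A_rod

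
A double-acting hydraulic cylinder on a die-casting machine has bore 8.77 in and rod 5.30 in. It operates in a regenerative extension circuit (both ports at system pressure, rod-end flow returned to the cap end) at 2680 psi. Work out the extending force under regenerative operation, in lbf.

F ≈ 59100 lbf

With equal pressure on both faces, forces on the annular region cancel; the net push is pressure × rod cross-section.
Rod cross-section A_rod = π/4 × (5.30 in)² = 22.06 in^2
F = P × A_rod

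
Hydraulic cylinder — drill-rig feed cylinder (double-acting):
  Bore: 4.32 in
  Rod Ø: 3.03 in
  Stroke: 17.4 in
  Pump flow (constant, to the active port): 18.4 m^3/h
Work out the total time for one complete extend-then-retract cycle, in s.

Cap-side area A_cap = π/4 × (4.32 in)² = 14.66 in^2
Rod-side annular area A_ann = π/4 × (4.32² − 3.03²) = 7.447 in^2
t_ext = A_cap·L/Q = 0.8177 s
t_ret = A_ann·L/Q = 0.4154 s
t_cycle = t_ext + t_ret

t ≈ 1.23 s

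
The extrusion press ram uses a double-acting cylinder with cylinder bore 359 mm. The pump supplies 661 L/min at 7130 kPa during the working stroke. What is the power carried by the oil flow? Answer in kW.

W ≈ 78.5 kW

Hydraulic power = P × Q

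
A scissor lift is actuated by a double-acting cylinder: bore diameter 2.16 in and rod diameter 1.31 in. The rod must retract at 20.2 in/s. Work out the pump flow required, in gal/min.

Q ≈ 12.2 gal/min

Rod-side annular area A_ann = π/4 × (2.16² − 1.31²) = 2.317 in^2
Q = A × v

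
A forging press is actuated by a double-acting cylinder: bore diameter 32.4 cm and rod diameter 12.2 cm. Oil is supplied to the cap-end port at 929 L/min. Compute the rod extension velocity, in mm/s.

v ≈ 188 mm/s

Cap-side area A_cap = π/4 × (32.4 cm)² = 824.5 cm^2
v = Q / A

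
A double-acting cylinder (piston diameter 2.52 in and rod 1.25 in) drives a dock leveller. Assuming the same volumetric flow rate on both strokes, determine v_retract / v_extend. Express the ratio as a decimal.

v_ret/v_ext ≈ 1.33

Cap-side area A_cap = π/4 × (2.52 in)² = 4.988 in^2
Rod-side annular area A_ann = π/4 × (2.52² − 1.25²) = 3.760 in^2
For equal Q, v ∝ 1/A, so v_ret/v_ext = A_cap/A_ann.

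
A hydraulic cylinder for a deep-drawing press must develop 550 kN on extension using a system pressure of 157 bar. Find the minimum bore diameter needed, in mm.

D ≈ 211 mm

Extension force acts on the full piston face: F = P × (π/4)D².
D = √(4F / (πP)) = √(4 × 550 kN / (π × 157 bar))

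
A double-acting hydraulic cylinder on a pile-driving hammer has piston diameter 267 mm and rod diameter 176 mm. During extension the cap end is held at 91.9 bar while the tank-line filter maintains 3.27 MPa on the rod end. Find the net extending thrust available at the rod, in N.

F ≈ 4.11e5 N

Cap-side area A_cap = π/4 × (267 mm)² = 55990 mm^2
Rod-side annular area A_ann = π/4 × (267² − 176²) = 31660 mm^2
Net thrust = P_cap·A_cap − P_rod·A_ann = 5.146e5 N − 1.035e5 N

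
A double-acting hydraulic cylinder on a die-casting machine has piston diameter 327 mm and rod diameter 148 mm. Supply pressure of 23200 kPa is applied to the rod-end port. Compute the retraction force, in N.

Rod-side annular area A_ann = π/4 × (327² − 148²) = 66780 mm^2
On retraction the pressure acts on the annular area (bore minus rod).
F = P × A_ann

F ≈ 1.55e6 N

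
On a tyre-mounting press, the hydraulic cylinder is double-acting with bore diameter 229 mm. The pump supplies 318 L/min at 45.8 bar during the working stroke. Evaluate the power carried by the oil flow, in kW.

W ≈ 24.3 kW

Hydraulic power = P × Q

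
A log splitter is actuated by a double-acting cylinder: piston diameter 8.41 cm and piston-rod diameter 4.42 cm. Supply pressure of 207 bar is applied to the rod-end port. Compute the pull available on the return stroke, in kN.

Rod-side annular area A_ann = π/4 × (8.41² − 4.42²) = 40.21 cm^2
On retraction the pressure acts on the annular area (bore minus rod).
F = P × A_ann

F ≈ 83.2 kN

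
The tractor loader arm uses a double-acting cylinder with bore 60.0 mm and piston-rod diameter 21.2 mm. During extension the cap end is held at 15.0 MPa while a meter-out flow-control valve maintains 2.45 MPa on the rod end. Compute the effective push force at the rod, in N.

F ≈ 36300 N

Cap-side area A_cap = π/4 × (60.0 mm)² = 2827 mm^2
Rod-side annular area A_ann = π/4 × (60.0² − 21.2²) = 2474 mm^2
Net thrust = P_cap·A_cap − P_rod·A_ann = 42410 N − 6062 N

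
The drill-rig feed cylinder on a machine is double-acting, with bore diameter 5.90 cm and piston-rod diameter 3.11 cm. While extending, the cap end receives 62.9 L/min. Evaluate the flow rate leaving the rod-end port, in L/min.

Q_out ≈ 45.4 L/min

Cap-side area A_cap = π/4 × (5.90 cm)² = 27.34 cm^2
Rod-side annular area A_ann = π/4 × (5.90² − 3.11²) = 19.74 cm^2
Piston speed v = Q_in/A_cap; rod-end outflow Q_out = v × A_ann = Q_in × A_ann/A_cap.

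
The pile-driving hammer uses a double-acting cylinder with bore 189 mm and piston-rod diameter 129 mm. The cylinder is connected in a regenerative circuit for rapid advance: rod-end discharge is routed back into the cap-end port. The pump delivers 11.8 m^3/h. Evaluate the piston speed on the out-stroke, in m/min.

v ≈ 15.0 m/min

In regeneration the rod-end outflow joins the pump flow into the cap end, so the net volume the pump must supply per unit advance equals the rod cross-section area.
Rod cross-section A_rod = π/4 × (129 mm)² = 13070 mm^2
v = Q_pump / A_rod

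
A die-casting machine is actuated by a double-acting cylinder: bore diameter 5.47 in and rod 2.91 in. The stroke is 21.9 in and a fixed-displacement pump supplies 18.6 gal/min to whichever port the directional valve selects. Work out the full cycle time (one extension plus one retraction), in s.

Cap-side area A_cap = π/4 × (5.47 in)² = 23.50 in^2
Rod-side annular area A_ann = π/4 × (5.47² − 2.91²) = 16.85 in^2
t_ext = A_cap·L/Q = 7.187 s
t_ret = A_ann·L/Q = 5.153 s
t_cycle = t_ext + t_ret

t ≈ 12.3 s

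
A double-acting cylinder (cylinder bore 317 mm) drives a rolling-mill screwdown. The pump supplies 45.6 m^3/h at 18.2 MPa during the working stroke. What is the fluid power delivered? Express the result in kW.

Hydraulic power = P × Q

W ≈ 231 kW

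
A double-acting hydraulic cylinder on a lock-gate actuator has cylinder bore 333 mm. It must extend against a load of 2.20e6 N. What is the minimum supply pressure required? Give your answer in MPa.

Cap-side area A_cap = π/4 × (333 mm)² = 87090 mm^2
P = F / A = 2.20e6 N / A

P ≈ 25.3 MPa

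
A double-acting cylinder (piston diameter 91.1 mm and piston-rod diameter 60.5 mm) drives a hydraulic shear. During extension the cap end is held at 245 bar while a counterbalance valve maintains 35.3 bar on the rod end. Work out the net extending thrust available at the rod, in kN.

Cap-side area A_cap = π/4 × (91.1 mm)² = 6518 mm^2
Rod-side annular area A_ann = π/4 × (91.1² − 60.5²) = 3643 mm^2
Net thrust = P_cap·A_cap − P_rod·A_ann = 159.7 kN − 12.86 kN

F ≈ 147 kN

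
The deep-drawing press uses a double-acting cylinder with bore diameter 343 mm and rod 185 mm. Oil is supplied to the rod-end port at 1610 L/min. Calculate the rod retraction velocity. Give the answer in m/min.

Rod-side annular area A_ann = π/4 × (343² − 185²) = 65520 mm^2
Flow into the rod-end port fills the annular volume.
v = Q / A

v ≈ 24.6 m/min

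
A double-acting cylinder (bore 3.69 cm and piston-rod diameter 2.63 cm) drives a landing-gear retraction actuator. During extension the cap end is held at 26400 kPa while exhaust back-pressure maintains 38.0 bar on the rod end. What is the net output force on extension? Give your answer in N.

Cap-side area A_cap = π/4 × (3.69 cm)² = 10.69 cm^2
Rod-side annular area A_ann = π/4 × (3.69² − 2.63²) = 5.262 cm^2
Net thrust = P_cap·A_cap − P_rod·A_ann = 28230 N − 1999 N

F ≈ 26200 N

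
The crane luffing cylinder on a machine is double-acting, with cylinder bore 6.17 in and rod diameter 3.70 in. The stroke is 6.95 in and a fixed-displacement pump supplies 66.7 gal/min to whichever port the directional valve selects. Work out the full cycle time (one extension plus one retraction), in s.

Cap-side area A_cap = π/4 × (6.17 in)² = 29.90 in^2
Rod-side annular area A_ann = π/4 × (6.17² − 3.70²) = 19.15 in^2
t_ext = A_cap·L/Q = 0.8092 s
t_ret = A_ann·L/Q = 0.5182 s
t_cycle = t_ext + t_ret

t ≈ 1.33 s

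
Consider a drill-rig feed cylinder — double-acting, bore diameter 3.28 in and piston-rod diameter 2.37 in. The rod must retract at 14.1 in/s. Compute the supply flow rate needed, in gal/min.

Q ≈ 14.8 gal/min

Rod-side annular area A_ann = π/4 × (3.28² − 2.37²) = 4.038 in^2
Q = A × v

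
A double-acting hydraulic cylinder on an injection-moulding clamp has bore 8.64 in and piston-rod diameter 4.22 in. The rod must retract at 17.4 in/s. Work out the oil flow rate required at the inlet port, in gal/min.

Q ≈ 202 gal/min

Rod-side annular area A_ann = π/4 × (8.64² − 4.22²) = 44.64 in^2
Q = A × v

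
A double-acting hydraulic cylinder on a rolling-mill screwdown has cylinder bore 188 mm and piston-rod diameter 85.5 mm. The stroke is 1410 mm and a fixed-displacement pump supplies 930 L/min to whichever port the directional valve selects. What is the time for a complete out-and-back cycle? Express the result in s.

t ≈ 4.53 s

Cap-side area A_cap = π/4 × (188 mm)² = 27760 mm^2
Rod-side annular area A_ann = π/4 × (188² − 85.5²) = 22020 mm^2
t_ext = A_cap·L/Q = 2.525 s
t_ret = A_ann·L/Q = 2.003 s
t_cycle = t_ext + t_ret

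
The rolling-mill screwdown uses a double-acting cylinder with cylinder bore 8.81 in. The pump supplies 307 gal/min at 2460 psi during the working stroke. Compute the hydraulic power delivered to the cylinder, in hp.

W ≈ 441 hp

Hydraulic power = P × Q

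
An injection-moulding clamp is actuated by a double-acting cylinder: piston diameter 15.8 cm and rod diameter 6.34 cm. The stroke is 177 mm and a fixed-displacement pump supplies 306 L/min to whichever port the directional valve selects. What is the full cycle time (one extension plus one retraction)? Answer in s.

t ≈ 1.25 s

Cap-side area A_cap = π/4 × (15.8 cm)² = 196.1 cm^2
Rod-side annular area A_ann = π/4 × (15.8² − 6.34²) = 164.5 cm^2
t_ext = A_cap·L/Q = 0.6805 s
t_ret = A_ann·L/Q = 0.5709 s
t_cycle = t_ext + t_ret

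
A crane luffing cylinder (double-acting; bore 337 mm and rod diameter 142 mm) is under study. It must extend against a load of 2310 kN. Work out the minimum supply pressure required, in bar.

P ≈ 259 bar

Cap-side area A_cap = π/4 × (337 mm)² = 89200 mm^2
P = F / A = 2310 kN / A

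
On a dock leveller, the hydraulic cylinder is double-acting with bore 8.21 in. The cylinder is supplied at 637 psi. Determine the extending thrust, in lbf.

Cap-side area A_cap = π/4 × (8.21 in)² = 52.94 in^2
F = P × A_cap = 637 psi × A_cap

F ≈ 33700 lbf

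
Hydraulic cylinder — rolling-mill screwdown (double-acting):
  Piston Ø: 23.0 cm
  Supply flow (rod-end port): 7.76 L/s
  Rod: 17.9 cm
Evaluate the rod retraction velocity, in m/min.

Rod-side annular area A_ann = π/4 × (23.0² − 17.9²) = 163.8 cm^2
Flow into the rod-end port fills the annular volume.
v = Q / A

v ≈ 28.4 m/min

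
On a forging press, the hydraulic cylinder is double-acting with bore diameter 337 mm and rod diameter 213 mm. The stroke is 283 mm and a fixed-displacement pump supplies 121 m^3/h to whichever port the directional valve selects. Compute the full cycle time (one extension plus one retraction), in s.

Cap-side area A_cap = π/4 × (337 mm)² = 89200 mm^2
Rod-side annular area A_ann = π/4 × (337² − 213²) = 53560 mm^2
t_ext = A_cap·L/Q = 0.7510 s
t_ret = A_ann·L/Q = 0.4510 s
t_cycle = t_ext + t_ret

t ≈ 1.20 s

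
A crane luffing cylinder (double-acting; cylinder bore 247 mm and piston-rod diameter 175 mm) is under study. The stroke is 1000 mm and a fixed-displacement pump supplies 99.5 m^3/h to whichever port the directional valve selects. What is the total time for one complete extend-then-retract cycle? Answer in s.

Cap-side area A_cap = π/4 × (247 mm)² = 47920 mm^2
Rod-side annular area A_ann = π/4 × (247² − 175²) = 23860 mm^2
t_ext = A_cap·L/Q = 1.734 s
t_ret = A_ann·L/Q = 0.8634 s
t_cycle = t_ext + t_ret

t ≈ 2.60 s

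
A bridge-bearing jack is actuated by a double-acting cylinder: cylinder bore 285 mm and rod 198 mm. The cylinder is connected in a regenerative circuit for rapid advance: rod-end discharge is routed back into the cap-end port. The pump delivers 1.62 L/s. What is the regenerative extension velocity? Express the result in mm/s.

v ≈ 52.6 mm/s

In regeneration the rod-end outflow joins the pump flow into the cap end, so the net volume the pump must supply per unit advance equals the rod cross-section area.
Rod cross-section A_rod = π/4 × (198 mm)² = 30790 mm^2
v = Q_pump / A_rod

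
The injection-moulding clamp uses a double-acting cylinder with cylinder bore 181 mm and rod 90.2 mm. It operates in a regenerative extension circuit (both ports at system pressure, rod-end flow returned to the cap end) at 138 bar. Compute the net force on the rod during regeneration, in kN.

With equal pressure on both faces, forces on the annular region cancel; the net push is pressure × rod cross-section.
Rod cross-section A_rod = π/4 × (90.2 mm)² = 6390 mm^2
F = P × A_rod

F ≈ 88.2 kN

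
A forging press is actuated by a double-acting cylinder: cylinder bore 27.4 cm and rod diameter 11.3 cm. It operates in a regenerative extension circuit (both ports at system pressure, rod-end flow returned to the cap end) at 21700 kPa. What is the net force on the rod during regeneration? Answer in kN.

F ≈ 218 kN

With equal pressure on both faces, forces on the annular region cancel; the net push is pressure × rod cross-section.
Rod cross-section A_rod = π/4 × (11.3 cm)² = 100.3 cm^2
F = P × A_rod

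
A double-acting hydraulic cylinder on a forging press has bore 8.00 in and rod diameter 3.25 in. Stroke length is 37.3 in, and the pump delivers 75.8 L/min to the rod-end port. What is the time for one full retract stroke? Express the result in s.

t ≈ 20.3 s

Rod-side annular area A_ann = π/4 × (8.00² − 3.25²) = 41.97 in^2
Swept volume V = A × L; t = V / Q = A·L / Q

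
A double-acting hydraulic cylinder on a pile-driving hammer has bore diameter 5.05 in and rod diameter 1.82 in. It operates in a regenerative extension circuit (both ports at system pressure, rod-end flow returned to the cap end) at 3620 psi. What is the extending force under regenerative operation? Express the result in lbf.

With equal pressure on both faces, forces on the annular region cancel; the net push is pressure × rod cross-section.
Rod cross-section A_rod = π/4 × (1.82 in)² = 2.602 in^2
F = P × A_rod

F ≈ 9420 lbf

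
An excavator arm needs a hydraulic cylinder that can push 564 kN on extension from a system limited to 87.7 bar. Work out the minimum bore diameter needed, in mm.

Extension force acts on the full piston face: F = P × (π/4)D².
D = √(4F / (πP)) = √(4 × 564 kN / (π × 87.7 bar))

D ≈ 286 mm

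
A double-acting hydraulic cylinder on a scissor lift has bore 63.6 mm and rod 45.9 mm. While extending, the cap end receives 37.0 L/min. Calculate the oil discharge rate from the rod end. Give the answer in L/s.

Q_out ≈ 0.295 L/s

Cap-side area A_cap = π/4 × (63.6 mm)² = 3177 mm^2
Rod-side annular area A_ann = π/4 × (63.6² − 45.9²) = 1522 mm^2
Piston speed v = Q_in/A_cap; rod-end outflow Q_out = v × A_ann = Q_in × A_ann/A_cap.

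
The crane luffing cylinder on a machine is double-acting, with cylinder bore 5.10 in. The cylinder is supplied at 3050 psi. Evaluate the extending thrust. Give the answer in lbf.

F ≈ 62300 lbf

Cap-side area A_cap = π/4 × (5.10 in)² = 20.43 in^2
F = P × A_cap = 3050 psi × A_cap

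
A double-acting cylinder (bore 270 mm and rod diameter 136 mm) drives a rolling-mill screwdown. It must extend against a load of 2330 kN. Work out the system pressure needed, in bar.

P ≈ 407 bar

Cap-side area A_cap = π/4 × (270 mm)² = 57260 mm^2
P = F / A = 2330 kN / A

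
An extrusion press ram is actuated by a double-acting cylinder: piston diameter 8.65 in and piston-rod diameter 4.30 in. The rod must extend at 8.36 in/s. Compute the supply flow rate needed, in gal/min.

Q ≈ 128 gal/min

Cap-side area A_cap = π/4 × (8.65 in)² = 58.77 in^2
Q = A × v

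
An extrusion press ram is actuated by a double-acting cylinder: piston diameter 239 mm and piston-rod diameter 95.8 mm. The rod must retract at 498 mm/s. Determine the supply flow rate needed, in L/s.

Q ≈ 18.8 L/s

Rod-side annular area A_ann = π/4 × (239² − 95.8²) = 37650 mm^2
Q = A × v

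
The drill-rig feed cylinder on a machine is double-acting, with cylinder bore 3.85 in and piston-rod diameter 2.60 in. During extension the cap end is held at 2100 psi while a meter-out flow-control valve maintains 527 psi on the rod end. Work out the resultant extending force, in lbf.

F ≈ 21100 lbf

Cap-side area A_cap = π/4 × (3.85 in)² = 11.64 in^2
Rod-side annular area A_ann = π/4 × (3.85² − 2.60²) = 6.332 in^2
Net thrust = P_cap·A_cap − P_rod·A_ann = 24450 lbf − 3337 lbf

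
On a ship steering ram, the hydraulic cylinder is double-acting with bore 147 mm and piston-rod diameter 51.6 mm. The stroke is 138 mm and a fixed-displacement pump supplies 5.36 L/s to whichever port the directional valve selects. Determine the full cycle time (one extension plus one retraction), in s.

t ≈ 0.820 s

Cap-side area A_cap = π/4 × (147 mm)² = 16970 mm^2
Rod-side annular area A_ann = π/4 × (147² − 51.6²) = 14880 mm^2
t_ext = A_cap·L/Q = 0.4370 s
t_ret = A_ann·L/Q = 0.3831 s
t_cycle = t_ext + t_ret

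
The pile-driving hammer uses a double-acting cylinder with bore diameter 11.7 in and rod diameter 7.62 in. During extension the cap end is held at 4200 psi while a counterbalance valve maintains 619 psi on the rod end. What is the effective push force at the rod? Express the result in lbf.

F ≈ 4.13e5 lbf

Cap-side area A_cap = π/4 × (11.7 in)² = 107.5 in^2
Rod-side annular area A_ann = π/4 × (11.7² − 7.62²) = 61.91 in^2
Net thrust = P_cap·A_cap − P_rod·A_ann = 4.516e5 lbf − 38320 lbf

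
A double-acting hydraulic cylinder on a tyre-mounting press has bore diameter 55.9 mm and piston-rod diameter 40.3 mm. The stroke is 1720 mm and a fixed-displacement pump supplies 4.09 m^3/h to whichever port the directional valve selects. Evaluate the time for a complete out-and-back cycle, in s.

Cap-side area A_cap = π/4 × (55.9 mm)² = 2454 mm^2
Rod-side annular area A_ann = π/4 × (55.9² − 40.3²) = 1179 mm^2
t_ext = A_cap·L/Q = 3.716 s
t_ret = A_ann·L/Q = 1.784 s
t_cycle = t_ext + t_ret

t ≈ 5.50 s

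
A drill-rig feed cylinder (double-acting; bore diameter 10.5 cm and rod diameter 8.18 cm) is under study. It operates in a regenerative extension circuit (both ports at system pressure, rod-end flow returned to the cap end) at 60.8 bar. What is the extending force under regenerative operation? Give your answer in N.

F ≈ 32000 N

With equal pressure on both faces, forces on the annular region cancel; the net push is pressure × rod cross-section.
Rod cross-section A_rod = π/4 × (8.18 cm)² = 52.55 cm^2
F = P × A_rod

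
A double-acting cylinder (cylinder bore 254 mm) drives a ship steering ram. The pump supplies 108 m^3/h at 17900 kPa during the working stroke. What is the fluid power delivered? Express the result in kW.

W ≈ 537 kW

Hydraulic power = P × Q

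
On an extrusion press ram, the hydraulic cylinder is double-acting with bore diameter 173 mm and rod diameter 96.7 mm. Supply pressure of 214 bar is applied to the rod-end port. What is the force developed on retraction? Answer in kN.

F ≈ 346 kN

Rod-side annular area A_ann = π/4 × (173² − 96.7²) = 16160 mm^2
On retraction the pressure acts on the annular area (bore minus rod).
F = P × A_ann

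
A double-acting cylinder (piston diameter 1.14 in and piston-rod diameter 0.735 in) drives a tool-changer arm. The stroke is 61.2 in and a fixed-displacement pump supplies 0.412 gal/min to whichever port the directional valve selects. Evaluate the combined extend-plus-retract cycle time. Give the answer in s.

t ≈ 62.4 s

Cap-side area A_cap = π/4 × (1.14 in)² = 1.021 in^2
Rod-side annular area A_ann = π/4 × (1.14² − 0.735²) = 0.5964 in^2
t_ext = A_cap·L/Q = 39.38 s
t_ret = A_ann·L/Q = 23.01 s
t_cycle = t_ext + t_ret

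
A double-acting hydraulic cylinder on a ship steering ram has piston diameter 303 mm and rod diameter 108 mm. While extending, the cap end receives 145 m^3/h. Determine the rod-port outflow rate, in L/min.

Cap-side area A_cap = π/4 × (303 mm)² = 72110 mm^2
Rod-side annular area A_ann = π/4 × (303² − 108²) = 62950 mm^2
Piston speed v = Q_in/A_cap; rod-end outflow Q_out = v × A_ann = Q_in × A_ann/A_cap.

Q_out ≈ 2110 L/min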